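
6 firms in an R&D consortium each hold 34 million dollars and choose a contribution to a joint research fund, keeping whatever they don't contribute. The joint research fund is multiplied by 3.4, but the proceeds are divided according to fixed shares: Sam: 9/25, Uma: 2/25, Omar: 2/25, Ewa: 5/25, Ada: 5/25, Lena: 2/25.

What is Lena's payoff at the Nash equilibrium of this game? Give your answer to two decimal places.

43.25 million dollars

Each unit j contributes comes back to j as 3.4 × (j's share), so j prefers to contribute only if that share exceeds 1/3.4 = 0.2941; otherwise keeping the unit dominates.
Only Sam (9/25) clears that bar, contributing 34; the remaining 5 contribute 0. Total contributed: 34.
Lena keeps 34 and receives 3.4 × 34 × 2/25 = 9.25 from the joint research fund, for a payoff of 43.25.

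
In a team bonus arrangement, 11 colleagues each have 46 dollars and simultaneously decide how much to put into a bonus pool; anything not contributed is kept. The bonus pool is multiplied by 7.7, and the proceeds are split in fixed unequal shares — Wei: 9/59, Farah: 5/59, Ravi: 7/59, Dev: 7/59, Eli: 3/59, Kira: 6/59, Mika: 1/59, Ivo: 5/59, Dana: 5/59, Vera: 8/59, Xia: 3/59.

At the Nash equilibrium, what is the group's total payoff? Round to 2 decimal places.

For player j, contributing a unit is worthwhile iff 7.7 × (j's share) ≥ 1, i.e. iff j's share is at least 0.1299.
The shares above 0.1299 belong to Wei and Vera, contributing 46 each; the remaining 9 contribute 0. Total contributed: 92.
The bonus pool pays out 7.7 × 92 = 708.40 in total (split across the unequal shares, but the aggregate is all that matters for the group sum).
The 9 free-riders keep 46 each, adding 414. Group total = 414 + 708.40 = 1122.40.

1122.40 dollars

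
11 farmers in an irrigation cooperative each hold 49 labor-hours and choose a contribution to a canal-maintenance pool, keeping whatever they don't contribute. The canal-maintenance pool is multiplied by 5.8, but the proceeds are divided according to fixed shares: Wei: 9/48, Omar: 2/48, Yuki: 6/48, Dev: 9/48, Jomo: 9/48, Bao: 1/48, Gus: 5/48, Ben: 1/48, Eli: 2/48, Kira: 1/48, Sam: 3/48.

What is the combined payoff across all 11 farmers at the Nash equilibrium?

1244.60 labor-hours

A player with share s gets back 5.8·s per unit contributed, so full contribution is dominant for anyone with s > 1/5.8 = 0.1724 and zero contribution is dominant for anyone below.
The shares above 0.1724 belong to Wei, Dev and Jomo, contributing 49 each; the remaining 8 contribute 0. Total contributed: 147.
The canal-maintenance pool pays out 5.8 × 147 = 852.60 in total (split across the unequal shares, but the aggregate is all that matters for the group sum).
The 8 free-riders keep 49 each, adding 392. Group total = 392 + 852.60 = 1244.60.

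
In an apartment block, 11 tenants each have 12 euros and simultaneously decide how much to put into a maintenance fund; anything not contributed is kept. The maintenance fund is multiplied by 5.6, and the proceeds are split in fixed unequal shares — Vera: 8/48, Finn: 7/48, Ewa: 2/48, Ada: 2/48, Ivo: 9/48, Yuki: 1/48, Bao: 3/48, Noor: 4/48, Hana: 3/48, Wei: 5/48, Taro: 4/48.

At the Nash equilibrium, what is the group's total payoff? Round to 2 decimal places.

187.20 euros

Player j's private return per contributed unit is 5.6 × (j's share). Contributing is weakly dominant for j when that share is at least 1/5.6 = 0.1786, and contributing 0 is dominant otherwise.
Only Ivo (9/48) clears that bar, contributing 12; the remaining 10 contribute 0. Total contributed: 12.
The maintenance fund pays out 5.6 × 12 = 67.20 in total (split across the unequal shares, but the aggregate is all that matters for the group sum).
The 10 free-riders keep 12 each, adding 120. Group total = 120 + 67.20 = 187.20.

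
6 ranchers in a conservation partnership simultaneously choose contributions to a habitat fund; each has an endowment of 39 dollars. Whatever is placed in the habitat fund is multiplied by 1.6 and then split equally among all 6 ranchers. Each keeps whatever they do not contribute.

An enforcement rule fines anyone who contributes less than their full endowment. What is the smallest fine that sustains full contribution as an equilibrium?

28.60 dollars

Given the others contribute fully, the best deviation is to contribute 0 (any partial contribution still incurs the fine and gives up units whose private return 0.2667 is below 1).
Deviating from 39 to 0 saves 39 dollars but forfeits the deviator's share of the drop in the habitat fund: 1.6/6 × 39 = 10.40.
So the deviation gain is 39 − 10.40 = 28.60, and the fine must be at least 28.60 dollars to wipe it out.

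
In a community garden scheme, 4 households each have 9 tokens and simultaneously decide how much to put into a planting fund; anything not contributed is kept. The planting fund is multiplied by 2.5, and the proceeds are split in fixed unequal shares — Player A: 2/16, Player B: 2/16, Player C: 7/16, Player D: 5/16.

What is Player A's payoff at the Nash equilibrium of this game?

11.81 tokens

For player j, contributing a unit is worthwhile iff 2.5 × (j's share) ≥ 1, i.e. iff j's share is at least 0.4000.
Player C alone (share 7/16) is above the threshold, contributing 9; the remaining 3 contribute 0. Total contributed: 9.
Player A keeps 9 and receives 2.5 × 9 × 2/16 = 2.81 from the planting fund, for a payoff of 11.81.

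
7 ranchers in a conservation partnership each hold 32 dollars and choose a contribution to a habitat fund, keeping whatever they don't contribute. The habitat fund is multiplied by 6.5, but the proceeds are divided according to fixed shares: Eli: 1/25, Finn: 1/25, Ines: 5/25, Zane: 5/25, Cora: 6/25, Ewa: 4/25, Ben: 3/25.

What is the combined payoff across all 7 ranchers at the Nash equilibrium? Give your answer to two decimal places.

A player with share s gets back 6.5·s per unit contributed, so full contribution is dominant for anyone with s > 1/6.5 = 0.1538 and zero contribution is dominant for anyone below.
Ines, Zane, Cora and Ewa are above the threshold, contributing 32 each; the remaining 3 contribute 0. Total contributed: 128.
The habitat fund pays out 6.5 × 128 = 832.00 in total (split across the unequal shares, but the aggregate is all that matters for the group sum).
The 3 free-riders keep 32 each, adding 96. Group total = 96 + 832.00 = 928.00.

928.00 dollars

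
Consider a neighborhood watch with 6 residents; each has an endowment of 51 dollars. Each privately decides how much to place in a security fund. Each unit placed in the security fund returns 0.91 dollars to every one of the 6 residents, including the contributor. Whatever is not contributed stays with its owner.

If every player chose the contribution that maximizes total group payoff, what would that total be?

1670.76 dollars

Each contributed unit returns 5.460 to the group as a whole (0.91 to each of 6 players), which exceeds 1, so the social optimum is full contribution: group total = 5.460 × 306 = 1670.76.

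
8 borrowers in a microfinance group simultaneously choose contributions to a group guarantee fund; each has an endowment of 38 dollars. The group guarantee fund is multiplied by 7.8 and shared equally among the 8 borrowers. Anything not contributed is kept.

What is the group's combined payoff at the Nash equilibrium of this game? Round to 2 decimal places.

304.00 dollars

Each contributed unit returns 7.8/8 = 0.9750 to its contributor — below 1 — so contributing 0 is dominant for every player. At the Nash equilibrium everyone keeps their 38, and the group total is 8 × 38 = 304.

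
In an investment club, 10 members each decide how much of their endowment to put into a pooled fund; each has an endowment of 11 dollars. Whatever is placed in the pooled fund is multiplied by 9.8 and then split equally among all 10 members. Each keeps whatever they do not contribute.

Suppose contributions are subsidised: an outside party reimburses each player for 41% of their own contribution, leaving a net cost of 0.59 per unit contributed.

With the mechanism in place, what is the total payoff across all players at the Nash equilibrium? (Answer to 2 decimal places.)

1123.10 dollars

The effective private return per unit is now (9.8/10) / 0.59 = 1.6610 > 1, so every player's dominant strategy flips to full contribution.
So the Nash equilibrium is full contribution by all 10; the group earns 10 × (11 × 0.41 + 9.8 × 11) = 1123.10.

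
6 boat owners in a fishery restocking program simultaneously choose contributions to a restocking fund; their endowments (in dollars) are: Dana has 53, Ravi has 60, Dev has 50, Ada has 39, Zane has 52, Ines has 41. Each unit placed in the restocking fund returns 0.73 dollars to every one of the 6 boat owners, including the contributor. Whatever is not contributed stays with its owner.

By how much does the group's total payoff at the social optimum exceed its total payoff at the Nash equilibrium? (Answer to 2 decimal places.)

The private return per contributed unit is 0.73 < 1 for everyone, so the Nash equilibrium is zero contribution and the group total is Σ E_j = 53 + 60 + 50 + 39 + 52 + 41 = 295.
Each contributed unit returns 4.380 to the group, so the social optimum is full contribution by everyone: group total = 4.380 × 295 = 1292.10.
Efficiency loss = (4.380 − 1) × 295 = 997.10.

997.10 dollars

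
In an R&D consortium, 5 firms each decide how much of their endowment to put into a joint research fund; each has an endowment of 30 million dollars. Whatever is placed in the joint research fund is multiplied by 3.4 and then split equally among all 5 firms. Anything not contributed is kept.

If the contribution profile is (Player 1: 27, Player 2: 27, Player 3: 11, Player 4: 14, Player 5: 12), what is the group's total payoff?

368.40 million dollars

Total contributed: 27 + 27 + 11 + 14 + 12 = 91; total kept: 5 × 30 − 91 = 59.
The joint research fund pays out 3.4 × 91 = 309.40 in aggregate.
Group total = 59 + 309.40 = 368.40.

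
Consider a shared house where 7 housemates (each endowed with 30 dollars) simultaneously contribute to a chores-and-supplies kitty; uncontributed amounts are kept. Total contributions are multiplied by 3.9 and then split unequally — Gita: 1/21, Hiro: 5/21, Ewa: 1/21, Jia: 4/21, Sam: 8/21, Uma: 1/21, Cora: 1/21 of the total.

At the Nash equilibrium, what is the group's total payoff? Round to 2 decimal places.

Each unit j contributes comes back to j as 3.9 × (j's share), so j prefers to contribute only if that share exceeds 1/3.9 = 0.2564; otherwise keeping the unit dominates.
Sam alone (share 8/21) is above the threshold, contributing 30; the remaining 6 contribute 0. Total contributed: 30.
The chores-and-supplies kitty pays out 3.9 × 30 = 117.00 in total (split across the unequal shares, but the aggregate is all that matters for the group sum).
The 6 free-riders keep 30 each, adding 180. Group total = 180 + 117.00 = 297.00.

297.00 dollars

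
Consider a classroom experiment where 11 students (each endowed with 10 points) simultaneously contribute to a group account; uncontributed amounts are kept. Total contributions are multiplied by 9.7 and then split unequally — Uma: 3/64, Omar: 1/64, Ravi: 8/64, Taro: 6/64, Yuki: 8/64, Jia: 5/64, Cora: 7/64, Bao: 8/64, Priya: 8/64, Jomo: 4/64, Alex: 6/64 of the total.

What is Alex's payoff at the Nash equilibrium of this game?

For player j, contributing a unit is worthwhile iff 9.7 × (j's share) ≥ 1, i.e. iff j's share is at least 0.1031.
Ravi, Yuki, Cora, Bao and Priya clear that bar, contributing 10 each; the remaining 6 contribute 0. Total contributed: 50.
Alex keeps 10 and receives 9.7 × 50 × 6/64 = 45.47 from the group account, for a payoff of 55.47.

55.47 points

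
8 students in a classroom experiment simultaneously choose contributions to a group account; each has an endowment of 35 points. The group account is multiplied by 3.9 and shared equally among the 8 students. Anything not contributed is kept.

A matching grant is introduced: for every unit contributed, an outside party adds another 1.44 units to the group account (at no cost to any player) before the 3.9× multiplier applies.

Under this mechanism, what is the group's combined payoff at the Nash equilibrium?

2664.48 points

Under the mechanism each unit contributed yields 3.9 × 2.44 / 8 = 1.1895 back to its contributor per unit of net cost, which exceeds 1, making full contribution the dominant choice for everyone.
At the Nash equilibrium everyone contributes 35. Group total payoff = 3.9 × 2.44 × 280 = 2664.48.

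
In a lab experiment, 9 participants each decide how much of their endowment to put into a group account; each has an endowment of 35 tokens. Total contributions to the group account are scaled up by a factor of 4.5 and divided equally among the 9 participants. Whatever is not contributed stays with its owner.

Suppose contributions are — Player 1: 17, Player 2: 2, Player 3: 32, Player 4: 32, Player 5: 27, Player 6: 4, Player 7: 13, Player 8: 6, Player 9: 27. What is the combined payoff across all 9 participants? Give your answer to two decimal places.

Total contributed: 17 + 2 + 32 + 32 + 27 + 4 + 13 + 6 + 27 = 160; total kept: 9 × 35 − 160 = 155.
The group account pays out 4.5 × 160 = 720.00 in aggregate.
Group total = 155 + 720.00 = 875.00.

875.00 tokens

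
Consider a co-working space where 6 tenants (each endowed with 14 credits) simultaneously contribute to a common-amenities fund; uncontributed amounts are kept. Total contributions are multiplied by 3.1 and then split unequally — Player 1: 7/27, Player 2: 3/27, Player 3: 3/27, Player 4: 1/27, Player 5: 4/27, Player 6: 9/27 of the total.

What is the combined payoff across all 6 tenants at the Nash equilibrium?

A player with share s gets back 3.1·s per unit contributed, so full contribution is dominant for anyone with s > 1/3.1 = 0.3226 and zero contribution is dominant for anyone below.
Player 6 alone (share 9/27) is above the threshold, contributing 14; the remaining 5 contribute 0. Total contributed: 14.
The common-amenities fund pays out 3.1 × 14 = 43.40 in total (split across the unequal shares, but the aggregate is all that matters for the group sum).
The 5 free-riders keep 14 each, adding 70. Group total = 70 + 43.40 = 113.40.

113.40 credits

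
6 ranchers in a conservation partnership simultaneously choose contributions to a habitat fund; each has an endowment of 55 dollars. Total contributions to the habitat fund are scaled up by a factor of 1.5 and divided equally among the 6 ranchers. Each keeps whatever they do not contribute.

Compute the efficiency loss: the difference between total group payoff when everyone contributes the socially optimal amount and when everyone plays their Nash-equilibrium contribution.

Each contributed unit returns 1.5/6 = 0.2500 to its contributor — below 1 — so contributing 0 is dominant for every player. At the Nash equilibrium everyone keeps their 55, and the group total is 6 × 55 = 330.
Each contributed unit returns 1.500 to the group as a whole (0.2500 to each of 6 players), which exceeds 1, so the social optimum is full contribution: group total = 1.500 × 330 = 495.00.
Efficiency loss = 495.00 − 330 = 165.00.

165.00 dollars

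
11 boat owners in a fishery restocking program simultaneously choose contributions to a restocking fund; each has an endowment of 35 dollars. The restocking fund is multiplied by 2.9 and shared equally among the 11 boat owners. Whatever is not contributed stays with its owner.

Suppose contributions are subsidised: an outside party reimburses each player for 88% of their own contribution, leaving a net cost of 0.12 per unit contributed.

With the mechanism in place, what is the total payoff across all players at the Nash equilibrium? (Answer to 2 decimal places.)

Under the mechanism each unit contributed yields (2.9/11) / 0.12 = 2.1970 back to its contributor per unit of net cost, which exceeds 1, making full contribution the dominant choice for everyone.
At the Nash equilibrium everyone contributes 35. Group total payoff = 11 × (35 × 0.88 + 2.9 × 35) = 1455.30.

1455.30 dollars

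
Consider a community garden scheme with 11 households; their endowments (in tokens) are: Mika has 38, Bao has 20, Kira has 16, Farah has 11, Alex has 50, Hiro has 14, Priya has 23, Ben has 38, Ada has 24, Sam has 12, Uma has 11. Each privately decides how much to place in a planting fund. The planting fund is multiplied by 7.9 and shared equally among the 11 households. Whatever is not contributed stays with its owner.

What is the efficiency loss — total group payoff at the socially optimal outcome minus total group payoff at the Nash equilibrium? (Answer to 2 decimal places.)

The private return per contributed unit is 7.9/11 = 0.7182 < 1 for every player regardless of endowment, so the Nash equilibrium is zero contribution and the group total is Σ E_j = 38 + 20 + 16 + 11 + 50 + 14 + 23 + 38 + 24 + 12 + 11 = 257.
Each contributed unit returns 7.900 to the group, so the social optimum is full contribution by everyone: group total = 7.900 × 257 = 2030.30.
Efficiency loss = (7.900 − 1) × 257 = 1773.30.

1773.30 tokens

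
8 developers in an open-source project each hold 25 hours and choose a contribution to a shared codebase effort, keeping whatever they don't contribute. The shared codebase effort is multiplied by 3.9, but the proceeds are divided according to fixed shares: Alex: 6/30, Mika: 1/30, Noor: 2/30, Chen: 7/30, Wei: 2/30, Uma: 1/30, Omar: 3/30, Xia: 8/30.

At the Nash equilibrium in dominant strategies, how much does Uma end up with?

A player with share s gets back 3.9·s per unit contributed, so full contribution is dominant for anyone with s > 1/3.9 = 0.2564 and zero contribution is dominant for anyone below.
The only share above 0.2564 is Xia's 8/30, contributing 25; the remaining 7 contribute 0. Total contributed: 25.
Uma keeps 25 and receives 3.9 × 25 × 1/30 = 3.25 from the shared codebase effort, for a payoff of 28.25.

28.25 hours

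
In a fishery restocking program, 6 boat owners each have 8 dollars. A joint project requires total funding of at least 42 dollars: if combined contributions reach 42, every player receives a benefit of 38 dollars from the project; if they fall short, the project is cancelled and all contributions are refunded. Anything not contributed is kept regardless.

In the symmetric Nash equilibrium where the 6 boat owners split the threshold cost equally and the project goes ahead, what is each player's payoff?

Equal share of the threshold: 42/6 = 7.
At this profile no one gains by cutting their contribution: any cut drops the total below 42, the project is cancelled, contributions are refunded, and the deviator ends with 8, which is less than 8 − 7 + 38 = 39. Contributing more than 7 just wastes the excess. So contributing exactly 7 is a best response.
Each player's payoff: 8 − 7 + 38 = 39.

39 dollars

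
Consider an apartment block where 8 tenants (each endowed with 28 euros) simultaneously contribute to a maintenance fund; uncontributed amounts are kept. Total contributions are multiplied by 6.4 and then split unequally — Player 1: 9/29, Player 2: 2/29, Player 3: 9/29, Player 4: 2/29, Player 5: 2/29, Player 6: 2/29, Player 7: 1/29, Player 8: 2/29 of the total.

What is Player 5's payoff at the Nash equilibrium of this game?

Player j's private return per contributed unit is 6.4 × (j's share). Contributing is weakly dominant for j when that share is at least 1/6.4 = 0.1563, and contributing 0 is dominant otherwise.
The shares above 0.1563 belong to Player 1 and Player 3, contributing 28 each; the remaining 6 contribute 0. Total contributed: 56.
Player 5 keeps 28 and receives 6.4 × 56 × 2/29 = 24.72 from the maintenance fund, for a payoff of 52.72.

52.72 euros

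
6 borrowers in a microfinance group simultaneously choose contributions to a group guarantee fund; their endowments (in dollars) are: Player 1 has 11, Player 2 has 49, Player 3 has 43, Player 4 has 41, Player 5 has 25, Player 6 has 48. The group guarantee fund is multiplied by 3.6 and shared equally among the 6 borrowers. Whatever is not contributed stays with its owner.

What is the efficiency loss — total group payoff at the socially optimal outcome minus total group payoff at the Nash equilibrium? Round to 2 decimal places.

The private return per contributed unit is 3.6/6 = 0.6000 < 1 for every player regardless of endowment, so the Nash equilibrium is zero contribution and the group total is Σ E_j = 11 + 49 + 43 + 41 + 25 + 48 = 217.
Each contributed unit returns 3.600 to the group, so the social optimum is full contribution by everyone: group total = 3.600 × 217 = 781.20.
Efficiency loss = (3.600 − 1) × 217 = 564.20.

564.20 dollars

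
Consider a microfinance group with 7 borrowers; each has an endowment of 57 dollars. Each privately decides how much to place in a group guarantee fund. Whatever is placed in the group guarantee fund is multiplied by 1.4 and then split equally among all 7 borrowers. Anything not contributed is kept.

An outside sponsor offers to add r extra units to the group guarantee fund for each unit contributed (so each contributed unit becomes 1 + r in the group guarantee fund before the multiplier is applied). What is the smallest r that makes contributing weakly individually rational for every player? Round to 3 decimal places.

With matching at rate r, one contributed unit becomes (1 + r) in the group guarantee fund and returns 1.4 × (1 + r) / 7 to the contributor.
Setting this equal to 1: 1 + r = 7/1.4 = 5.0000.
So the minimum matching rate is r = 5.0000 − 1 = 4.000.

4.000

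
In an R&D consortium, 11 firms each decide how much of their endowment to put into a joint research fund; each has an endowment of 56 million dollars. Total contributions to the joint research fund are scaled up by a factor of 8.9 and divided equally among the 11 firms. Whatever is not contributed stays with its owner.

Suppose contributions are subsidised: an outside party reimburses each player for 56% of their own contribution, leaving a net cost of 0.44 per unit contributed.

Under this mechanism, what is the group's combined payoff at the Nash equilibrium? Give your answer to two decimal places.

5827.36 million dollars

The effective private return per unit is now (8.9/11) / 0.44 = 1.8388 > 1, so every player's dominant strategy flips to full contribution.
At the Nash equilibrium everyone contributes 56. Group total payoff = 11 × (56 × 0.56 + 8.9 × 56) = 5827.36.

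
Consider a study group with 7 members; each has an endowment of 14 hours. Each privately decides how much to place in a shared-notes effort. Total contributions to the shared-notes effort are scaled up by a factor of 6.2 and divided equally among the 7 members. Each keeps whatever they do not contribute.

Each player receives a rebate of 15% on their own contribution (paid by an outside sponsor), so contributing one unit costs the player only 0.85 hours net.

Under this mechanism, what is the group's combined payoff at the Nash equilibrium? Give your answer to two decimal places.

Under the mechanism each unit contributed yields (6.2/7) / 0.85 = 1.0420 back to its contributor per unit of net cost, which exceeds 1, making full contribution the dominant choice for everyone.
So the Nash equilibrium is full contribution by all 7; the group earns 7 × (14 × 0.15 + 6.2 × 14) = 622.30.

622.30 hours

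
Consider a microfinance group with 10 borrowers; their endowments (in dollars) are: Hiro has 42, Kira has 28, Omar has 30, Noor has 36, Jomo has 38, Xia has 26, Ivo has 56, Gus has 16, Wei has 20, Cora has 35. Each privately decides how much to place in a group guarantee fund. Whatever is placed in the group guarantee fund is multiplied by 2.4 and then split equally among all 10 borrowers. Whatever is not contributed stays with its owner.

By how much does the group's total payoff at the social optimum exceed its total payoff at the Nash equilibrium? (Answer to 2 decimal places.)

457.80 dollars

The private return per contributed unit is 2.4/10 = 0.2400 < 1 for every player regardless of endowment, so the Nash equilibrium is zero contribution and the group total is Σ E_j = 42 + 28 + 30 + 36 + 38 + 26 + 56 + 16 + 20 + 35 = 327.
Each contributed unit returns 2.400 to the group, so the social optimum is full contribution by everyone: group total = 2.400 × 327 = 784.80.
Efficiency loss = (2.400 − 1) × 327 = 457.80.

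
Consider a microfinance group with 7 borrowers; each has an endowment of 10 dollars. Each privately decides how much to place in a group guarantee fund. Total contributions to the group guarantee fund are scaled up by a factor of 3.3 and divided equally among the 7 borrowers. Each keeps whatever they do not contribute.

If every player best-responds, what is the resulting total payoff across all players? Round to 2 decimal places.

Each contributed unit returns 3.3/7 = 0.4714 to its contributor — below 1 — so contributing 0 is dominant for every player. At the Nash equilibrium everyone keeps their 10, and the group total is 7 × 10 = 70.

70.00 dollars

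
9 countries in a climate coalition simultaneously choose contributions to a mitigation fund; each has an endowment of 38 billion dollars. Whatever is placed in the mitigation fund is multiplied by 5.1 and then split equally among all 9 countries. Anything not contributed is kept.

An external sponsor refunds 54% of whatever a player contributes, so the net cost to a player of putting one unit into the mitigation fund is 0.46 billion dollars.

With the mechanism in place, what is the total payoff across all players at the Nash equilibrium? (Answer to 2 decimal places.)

The effective private return per unit is now (5.1/9) / 0.46 = 1.2319 > 1, so every player's dominant strategy flips to full contribution.
So the Nash equilibrium is full contribution by all 9; the group earns 9 × (38 × 0.54 + 5.1 × 38) = 1928.88.

1928.88 billion dollars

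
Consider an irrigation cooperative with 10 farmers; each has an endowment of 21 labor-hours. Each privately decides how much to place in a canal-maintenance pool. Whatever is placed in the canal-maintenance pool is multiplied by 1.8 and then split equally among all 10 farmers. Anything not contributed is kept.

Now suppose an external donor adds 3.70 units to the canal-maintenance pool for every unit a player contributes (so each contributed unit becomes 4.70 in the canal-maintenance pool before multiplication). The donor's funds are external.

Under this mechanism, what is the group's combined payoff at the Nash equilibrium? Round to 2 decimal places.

Even with the mechanism, each unit contributed returns only 1.8 × 4.70 / 10 = 0.8460 per unit of net cost, so contributing nothing is still dominant.
Everyone keeps their endowment and the group total is 10 × 21 = 210.

210.00 labor-hours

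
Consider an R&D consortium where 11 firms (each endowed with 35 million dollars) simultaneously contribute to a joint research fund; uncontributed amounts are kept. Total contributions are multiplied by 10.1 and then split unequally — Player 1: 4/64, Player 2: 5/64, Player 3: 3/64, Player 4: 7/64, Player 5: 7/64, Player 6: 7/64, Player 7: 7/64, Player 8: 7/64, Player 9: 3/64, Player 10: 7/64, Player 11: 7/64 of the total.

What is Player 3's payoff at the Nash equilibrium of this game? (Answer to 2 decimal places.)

150.99 million dollars

For player j, contributing a unit is worthwhile iff 10.1 × (j's share) ≥ 1, i.e. iff j's share is at least 0.0990.
Player 4, Player 5, Player 6, Player 7, Player 8, Player 10 and Player 11 are above the threshold, contributing 35 each; the remaining 4 contribute 0. Total contributed: 245.
Player 3 keeps 35 and receives 10.1 × 245 × 3/64 = 115.99 from the joint research fund, for a payoff of 150.99.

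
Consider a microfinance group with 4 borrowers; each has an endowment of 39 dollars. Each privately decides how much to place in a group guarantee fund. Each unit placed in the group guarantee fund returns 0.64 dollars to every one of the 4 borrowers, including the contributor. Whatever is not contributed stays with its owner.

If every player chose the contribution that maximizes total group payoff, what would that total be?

Each contributed unit returns 2.560 to the group as a whole (0.64 to each of 4 players), which exceeds 1, so the social optimum is full contribution: group total = 2.560 × 156 = 399.36.

399.36 dollars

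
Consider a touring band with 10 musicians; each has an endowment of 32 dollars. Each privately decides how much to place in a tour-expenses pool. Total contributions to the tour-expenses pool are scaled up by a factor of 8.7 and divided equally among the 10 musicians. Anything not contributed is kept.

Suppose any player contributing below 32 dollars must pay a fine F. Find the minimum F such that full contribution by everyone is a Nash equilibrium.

Given the others contribute fully, the best deviation is to contribute 0 (any partial contribution still incurs the fine and gives up units whose private return 0.8700 is below 1).
Deviating from 32 to 0 saves 32 dollars but forfeits the deviator's share of the drop in the tour-expenses pool: 8.7/10 × 32 = 27.84.
So the deviation gain is 32 − 27.84 = 4.16, and the fine must be at least 4.16 dollars to wipe it out.

4.16 dollars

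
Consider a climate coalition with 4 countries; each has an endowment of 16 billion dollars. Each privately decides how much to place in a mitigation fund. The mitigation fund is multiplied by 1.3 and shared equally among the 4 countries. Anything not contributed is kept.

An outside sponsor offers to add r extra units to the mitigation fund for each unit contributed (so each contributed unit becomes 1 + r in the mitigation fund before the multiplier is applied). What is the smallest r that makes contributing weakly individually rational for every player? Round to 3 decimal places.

2.077

With matching at rate r, one contributed unit becomes (1 + r) in the mitigation fund and returns 1.3 × (1 + r) / 4 to the contributor.
Setting this equal to 1: 1 + r = 4/1.3 = 3.0769.
So the minimum matching rate is r = 3.0769 − 1 = 2.077.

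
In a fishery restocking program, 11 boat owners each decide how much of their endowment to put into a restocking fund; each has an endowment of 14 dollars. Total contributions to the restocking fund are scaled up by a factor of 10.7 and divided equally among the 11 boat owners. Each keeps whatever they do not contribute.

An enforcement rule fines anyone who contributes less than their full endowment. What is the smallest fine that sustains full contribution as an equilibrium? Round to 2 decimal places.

Given the others contribute fully, the best deviation is to contribute 0 (any partial contribution still incurs the fine and gives up units whose private return 0.9727 is below 1).
Deviating from 14 to 0 saves 14 dollars but forfeits the deviator's share of the drop in the restocking fund: 10.7/11 × 14 = 13.62.
So the deviation gain is 14 − 13.62 = 0.38, and the fine must be at least 0.38 dollars to wipe it out.

0.38 dollars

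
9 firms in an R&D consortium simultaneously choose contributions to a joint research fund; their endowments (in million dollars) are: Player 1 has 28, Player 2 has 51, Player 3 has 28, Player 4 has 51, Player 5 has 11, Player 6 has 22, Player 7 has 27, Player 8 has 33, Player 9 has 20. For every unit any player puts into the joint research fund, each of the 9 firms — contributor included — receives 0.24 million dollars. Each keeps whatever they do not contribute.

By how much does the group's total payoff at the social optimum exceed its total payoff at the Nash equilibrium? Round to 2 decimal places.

314.36 million dollars

The private return per contributed unit is 0.24 < 1 for everyone, so the Nash equilibrium is zero contribution and the group total is Σ E_j = 28 + 51 + 28 + 51 + 11 + 22 + 27 + 33 + 20 = 271.
Each contributed unit returns 2.160 to the group, so the social optimum is full contribution by everyone: group total = 2.160 × 271 = 585.36.
Efficiency loss = (2.160 − 1) × 271 = 314.36.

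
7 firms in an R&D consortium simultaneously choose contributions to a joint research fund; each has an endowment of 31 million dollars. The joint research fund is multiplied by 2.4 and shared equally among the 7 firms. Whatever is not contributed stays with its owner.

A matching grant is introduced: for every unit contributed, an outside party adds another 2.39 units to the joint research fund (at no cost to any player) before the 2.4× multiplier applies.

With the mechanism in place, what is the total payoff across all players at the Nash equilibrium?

1765.51 million dollars

Under the mechanism each unit contributed yields 2.4 × 3.39 / 7 = 1.1623 back to its contributor per unit of net cost, which exceeds 1, making full contribution the dominant choice for everyone.
So the Nash equilibrium is full contribution by all 7; the group earns 2.4 × 3.39 × 217 = 1765.51.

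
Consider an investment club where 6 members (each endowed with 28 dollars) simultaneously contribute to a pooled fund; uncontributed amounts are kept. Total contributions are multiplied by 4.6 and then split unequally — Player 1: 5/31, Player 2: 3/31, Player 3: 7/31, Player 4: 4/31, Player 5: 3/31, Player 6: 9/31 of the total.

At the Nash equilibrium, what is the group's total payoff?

For player j, contributing a unit is worthwhile iff 4.6 × (j's share) ≥ 1, i.e. iff j's share is at least 0.2174.
Player 3 and Player 6 are above the threshold, contributing 28 each; the remaining 4 contribute 0. Total contributed: 56.
The pooled fund pays out 4.6 × 56 = 257.60 in total (split across the unequal shares, but the aggregate is all that matters for the group sum).
The 4 free-riders keep 28 each, adding 112. Group total = 112 + 257.60 = 369.60.

369.60 dollars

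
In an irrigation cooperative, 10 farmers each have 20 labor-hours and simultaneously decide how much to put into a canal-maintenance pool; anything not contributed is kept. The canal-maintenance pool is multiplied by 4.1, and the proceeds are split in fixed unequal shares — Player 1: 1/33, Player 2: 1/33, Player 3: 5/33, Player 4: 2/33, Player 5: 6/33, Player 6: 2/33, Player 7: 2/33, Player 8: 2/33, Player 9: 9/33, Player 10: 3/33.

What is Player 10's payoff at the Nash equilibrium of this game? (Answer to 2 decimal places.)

27.45 labor-hours

Player j's private return per contributed unit is 4.1 × (j's share). Contributing is weakly dominant for j when that share is at least 1/4.1 = 0.2439, and contributing 0 is dominant otherwise.
Player 9 alone (share 9/33) is above the threshold, contributing 20; the remaining 9 contribute 0. Total contributed: 20.
Player 10 keeps 20 and receives 4.1 × 20 × 3/33 = 7.45 from the canal-maintenance pool, for a payoff of 27.45.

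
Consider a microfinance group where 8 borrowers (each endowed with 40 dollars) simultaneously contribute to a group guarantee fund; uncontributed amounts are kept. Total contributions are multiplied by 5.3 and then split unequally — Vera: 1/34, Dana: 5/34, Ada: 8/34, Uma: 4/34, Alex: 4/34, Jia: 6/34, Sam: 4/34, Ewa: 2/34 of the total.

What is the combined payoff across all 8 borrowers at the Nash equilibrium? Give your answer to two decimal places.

A player with share s gets back 5.3·s per unit contributed, so full contribution is dominant for anyone with s > 1/5.3 = 0.1887 and zero contribution is dominant for anyone below.
Ada alone (share 8/34) is above the threshold, contributing 40; the remaining 7 contribute 0. Total contributed: 40.
The group guarantee fund pays out 5.3 × 40 = 212.00 in total (split across the unequal shares, but the aggregate is all that matters for the group sum).
The 7 free-riders keep 40 each, adding 280. Group total = 280 + 212.00 = 492.00.

492.00 dollars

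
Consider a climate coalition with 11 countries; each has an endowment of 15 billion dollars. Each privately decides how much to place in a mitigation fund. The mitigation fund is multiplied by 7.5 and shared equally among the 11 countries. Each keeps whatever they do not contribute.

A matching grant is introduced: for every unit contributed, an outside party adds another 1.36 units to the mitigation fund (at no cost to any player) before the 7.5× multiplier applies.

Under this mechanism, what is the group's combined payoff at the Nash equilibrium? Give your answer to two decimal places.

With the mechanism, a contributed unit returns 7.5 × 2.36 / 11 = 1.6091 per unit of net cost to the contributor — now above 1 — so contributing fully is weakly dominant for every player.
At the Nash equilibrium everyone contributes 15. Group total payoff = 7.5 × 2.36 × 165 = 2920.50.

2920.50 billion dollars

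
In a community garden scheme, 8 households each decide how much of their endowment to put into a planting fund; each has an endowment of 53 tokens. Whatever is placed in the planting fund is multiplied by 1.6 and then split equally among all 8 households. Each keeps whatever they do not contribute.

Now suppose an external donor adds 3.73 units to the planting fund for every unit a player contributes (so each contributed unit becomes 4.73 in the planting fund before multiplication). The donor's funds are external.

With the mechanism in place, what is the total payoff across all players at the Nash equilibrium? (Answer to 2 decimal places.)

424.00 tokens

The effective private return is 1.6 × 4.73 / 8 = 0.9460, which is still under 1, so the mechanism doesn't change anyone's dominant strategy: zero contribution.
At the Nash equilibrium no one contributes; group total payoff = 8 × 53 = 424.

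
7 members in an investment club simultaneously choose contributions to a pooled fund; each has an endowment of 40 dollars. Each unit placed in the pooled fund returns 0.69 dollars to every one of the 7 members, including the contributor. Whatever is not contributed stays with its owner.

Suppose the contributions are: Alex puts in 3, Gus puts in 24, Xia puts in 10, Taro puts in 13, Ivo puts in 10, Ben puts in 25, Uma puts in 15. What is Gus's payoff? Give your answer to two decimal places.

85.00 dollars

Total contributed: 3 + 24 + 10 + 13 + 10 + 25 + 15 = 100.
Each receives 0.69 × 100 = 69.00 from the pooled fund.
Gus keeps 40 − 24 = 16, so Gus's payoff is 16 + 69.00 = 85.00.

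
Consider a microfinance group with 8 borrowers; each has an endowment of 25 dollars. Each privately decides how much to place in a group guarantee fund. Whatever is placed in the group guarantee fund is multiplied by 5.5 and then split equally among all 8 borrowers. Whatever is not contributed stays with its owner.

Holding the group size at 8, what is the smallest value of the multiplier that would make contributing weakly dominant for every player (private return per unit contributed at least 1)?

A contributed unit returns (multiplier)/8 to its contributor.
This reaches 1 exactly when the multiplier is 8.

8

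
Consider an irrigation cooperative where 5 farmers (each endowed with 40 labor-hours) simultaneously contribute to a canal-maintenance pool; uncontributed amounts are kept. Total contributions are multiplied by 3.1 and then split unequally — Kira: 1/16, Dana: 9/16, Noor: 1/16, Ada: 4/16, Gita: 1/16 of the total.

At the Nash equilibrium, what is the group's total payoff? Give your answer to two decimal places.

284.00 labor-hours

For player j, contributing a unit is worthwhile iff 3.1 × (j's share) ≥ 1, i.e. iff j's share is at least 0.3226.
Dana alone (share 9/16) is above the threshold, contributing 40; the remaining 4 contribute 0. Total contributed: 40.
The canal-maintenance pool pays out 3.1 × 40 = 124.00 in total (split across the unequal shares, but the aggregate is all that matters for the group sum).
The 4 free-riders keep 40 each, adding 160. Group total = 160 + 124.00 = 284.00.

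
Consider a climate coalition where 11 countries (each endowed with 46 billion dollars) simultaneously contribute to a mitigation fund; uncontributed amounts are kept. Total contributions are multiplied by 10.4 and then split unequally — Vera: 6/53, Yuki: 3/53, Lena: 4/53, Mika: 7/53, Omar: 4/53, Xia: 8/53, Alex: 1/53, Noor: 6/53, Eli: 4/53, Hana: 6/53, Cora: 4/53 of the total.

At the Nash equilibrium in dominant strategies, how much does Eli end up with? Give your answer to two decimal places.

226.53 billion dollars

For player j, contributing a unit is worthwhile iff 10.4 × (j's share) ≥ 1, i.e. iff j's share is at least 0.0962.
The shares above 0.0962 belong to Vera, Mika, Xia, Noor and Hana, contributing 46 each; the remaining 6 contribute 0. Total contributed: 230.
Eli keeps 46 and receives 10.4 × 230 × 4/53 = 180.53 from the mitigation fund, for a payoff of 226.53.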